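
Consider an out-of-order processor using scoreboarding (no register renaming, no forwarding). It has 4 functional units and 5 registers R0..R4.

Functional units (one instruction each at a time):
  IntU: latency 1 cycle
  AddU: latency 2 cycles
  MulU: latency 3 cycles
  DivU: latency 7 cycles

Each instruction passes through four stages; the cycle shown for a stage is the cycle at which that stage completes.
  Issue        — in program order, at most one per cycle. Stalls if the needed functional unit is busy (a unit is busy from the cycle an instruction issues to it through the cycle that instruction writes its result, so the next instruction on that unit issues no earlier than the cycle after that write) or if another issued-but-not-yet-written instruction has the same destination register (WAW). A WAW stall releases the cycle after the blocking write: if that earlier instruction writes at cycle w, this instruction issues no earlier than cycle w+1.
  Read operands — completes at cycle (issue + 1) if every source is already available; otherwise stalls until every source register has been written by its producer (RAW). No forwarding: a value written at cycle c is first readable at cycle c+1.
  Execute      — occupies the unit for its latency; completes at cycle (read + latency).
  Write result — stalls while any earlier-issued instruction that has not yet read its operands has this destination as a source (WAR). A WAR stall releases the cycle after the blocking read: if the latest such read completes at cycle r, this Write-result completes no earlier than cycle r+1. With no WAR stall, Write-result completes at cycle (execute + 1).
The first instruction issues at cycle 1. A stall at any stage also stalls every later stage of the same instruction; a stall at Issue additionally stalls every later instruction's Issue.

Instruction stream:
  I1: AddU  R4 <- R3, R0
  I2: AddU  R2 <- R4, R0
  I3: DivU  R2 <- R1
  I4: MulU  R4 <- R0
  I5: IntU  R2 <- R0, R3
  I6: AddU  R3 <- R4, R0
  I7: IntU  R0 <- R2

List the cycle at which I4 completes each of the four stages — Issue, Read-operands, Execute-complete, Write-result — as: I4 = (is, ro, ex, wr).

I4 = (12, 13, 16, 17)

c1: I1→AddU
c2: I1 RO
c4: I1 EX
c5: I1 WR R4
c6: I2→AddU
c7: I2 RO
c9: I2 EX
c10: I2 WR R2
c11: I3→DivU
c12: I3 RO, I4→MulU
c13: I4 RO
c16: I4 EX
c17: I4 WR R4
c19: I3 EX
c20: I3 WR R2
c21: I5→IntU
c22: I5 RO, I6→AddU
c23: I5 EX, I6 RO
c24: I5 WR R2
c25: I6 EX, I7→IntU
c26: I6 WR R3, I7 RO
c27: I7 EX
c28: I7 WR R0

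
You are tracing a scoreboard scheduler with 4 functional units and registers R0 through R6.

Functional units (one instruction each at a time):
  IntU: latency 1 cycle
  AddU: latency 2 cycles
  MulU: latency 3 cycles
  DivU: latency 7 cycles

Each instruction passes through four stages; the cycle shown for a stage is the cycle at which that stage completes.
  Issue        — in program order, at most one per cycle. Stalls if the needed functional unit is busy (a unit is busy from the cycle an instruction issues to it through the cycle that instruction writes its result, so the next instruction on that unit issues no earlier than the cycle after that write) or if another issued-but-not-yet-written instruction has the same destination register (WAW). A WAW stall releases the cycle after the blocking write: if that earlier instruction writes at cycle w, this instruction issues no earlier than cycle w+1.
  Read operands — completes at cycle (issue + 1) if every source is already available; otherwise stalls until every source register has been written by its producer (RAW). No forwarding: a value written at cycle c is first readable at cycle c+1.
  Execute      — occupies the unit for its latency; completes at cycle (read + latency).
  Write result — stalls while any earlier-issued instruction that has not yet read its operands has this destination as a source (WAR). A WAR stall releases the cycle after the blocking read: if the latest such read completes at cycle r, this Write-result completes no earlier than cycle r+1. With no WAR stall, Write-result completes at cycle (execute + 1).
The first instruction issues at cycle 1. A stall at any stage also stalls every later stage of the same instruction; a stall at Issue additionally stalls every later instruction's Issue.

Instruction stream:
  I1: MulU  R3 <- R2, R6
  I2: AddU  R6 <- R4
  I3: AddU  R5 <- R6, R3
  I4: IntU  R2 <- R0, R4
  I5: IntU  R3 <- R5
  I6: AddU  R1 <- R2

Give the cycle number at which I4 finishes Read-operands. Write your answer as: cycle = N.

cycle = 9

I1  is:1  ro:2  ex:5  wr:6
I2  is:2  ro:3  ex:5  wr:6
I3  is:7  ro:8  ex:10  wr:11  — struct: AddU busy until I2 writes@6
I4  is:8  ro:9  ex:10  wr:11
I5  is:12  ro:13  ex:14  wr:15  — struct: IntU busy until I4 writes@11
I6  is:13  ro:14  ex:16  wr:17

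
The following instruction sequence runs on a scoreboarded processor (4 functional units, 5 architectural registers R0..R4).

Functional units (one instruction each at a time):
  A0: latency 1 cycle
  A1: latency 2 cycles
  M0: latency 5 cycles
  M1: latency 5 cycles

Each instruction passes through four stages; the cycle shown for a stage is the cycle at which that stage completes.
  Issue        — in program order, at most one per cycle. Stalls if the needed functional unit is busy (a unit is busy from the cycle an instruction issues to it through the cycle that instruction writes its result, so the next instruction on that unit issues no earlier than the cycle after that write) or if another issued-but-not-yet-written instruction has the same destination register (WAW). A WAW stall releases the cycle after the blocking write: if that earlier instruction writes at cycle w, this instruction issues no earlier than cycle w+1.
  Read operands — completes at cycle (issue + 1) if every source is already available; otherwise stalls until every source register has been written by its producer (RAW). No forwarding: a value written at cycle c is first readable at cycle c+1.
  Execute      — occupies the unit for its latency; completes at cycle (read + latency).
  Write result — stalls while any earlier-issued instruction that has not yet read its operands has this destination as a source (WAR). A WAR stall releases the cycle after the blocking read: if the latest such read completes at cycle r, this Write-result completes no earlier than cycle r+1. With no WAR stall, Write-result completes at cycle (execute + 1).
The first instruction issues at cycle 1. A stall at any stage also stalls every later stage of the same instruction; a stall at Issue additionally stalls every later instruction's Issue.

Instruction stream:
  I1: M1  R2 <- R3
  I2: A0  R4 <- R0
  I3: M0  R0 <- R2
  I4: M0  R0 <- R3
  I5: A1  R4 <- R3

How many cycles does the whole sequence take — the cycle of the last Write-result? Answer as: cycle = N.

cycle = 23

  I1 | 1 | 2 | 7 | 8
  I2 | 2 | 3 | 4 | 5
  I3 | 3 | 9 | 14 | 15   RAW R2: wait I1 write@8
  I4 | 16 | 17 | 22 | 23   struct: M0 busy until I3 writes@15
  I5 | 17 | 18 | 20 | 21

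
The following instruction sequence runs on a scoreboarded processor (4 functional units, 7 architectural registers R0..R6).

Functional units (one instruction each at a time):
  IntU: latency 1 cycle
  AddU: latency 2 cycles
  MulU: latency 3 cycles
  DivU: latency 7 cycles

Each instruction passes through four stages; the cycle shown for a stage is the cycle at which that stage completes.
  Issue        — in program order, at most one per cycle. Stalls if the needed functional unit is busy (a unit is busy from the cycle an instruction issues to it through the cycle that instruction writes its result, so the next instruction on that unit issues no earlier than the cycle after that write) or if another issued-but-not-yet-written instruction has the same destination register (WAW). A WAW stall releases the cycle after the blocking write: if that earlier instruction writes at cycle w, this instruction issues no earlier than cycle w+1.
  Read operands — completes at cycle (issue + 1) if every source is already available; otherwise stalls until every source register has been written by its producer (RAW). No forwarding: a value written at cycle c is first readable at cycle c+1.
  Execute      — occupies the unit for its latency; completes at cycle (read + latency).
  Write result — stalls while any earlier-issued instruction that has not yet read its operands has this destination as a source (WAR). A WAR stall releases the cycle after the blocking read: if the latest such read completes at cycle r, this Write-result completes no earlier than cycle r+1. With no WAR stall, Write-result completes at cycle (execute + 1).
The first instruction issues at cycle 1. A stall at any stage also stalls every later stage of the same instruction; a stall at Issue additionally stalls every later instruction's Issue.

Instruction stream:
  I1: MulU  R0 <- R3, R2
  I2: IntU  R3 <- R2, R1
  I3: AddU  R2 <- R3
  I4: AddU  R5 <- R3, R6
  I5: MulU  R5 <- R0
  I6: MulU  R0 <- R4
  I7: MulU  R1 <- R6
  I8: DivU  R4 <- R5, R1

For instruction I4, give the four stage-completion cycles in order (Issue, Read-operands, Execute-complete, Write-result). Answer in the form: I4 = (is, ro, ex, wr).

[I1] 1/2/5/6
[I2] 2/3/4/5
[I3] 3/6/8/9  (RAW R3: wait I2 write@5)
[I4] 10/11/13/14  (struct: AddU busy until I3 writes@9)
[I5] 15/16/19/20  (WAW R5: wait I4 write@14)
[I6] 21/22/25/26  (struct: MulU busy until I5 writes@20)
[I7] 27/28/31/32  (struct: MulU busy until I6 writes@26)
[I8] 28/33/40/41  (RAW R1: wait I7 write@32)

I4 = (10, 11, 13, 14)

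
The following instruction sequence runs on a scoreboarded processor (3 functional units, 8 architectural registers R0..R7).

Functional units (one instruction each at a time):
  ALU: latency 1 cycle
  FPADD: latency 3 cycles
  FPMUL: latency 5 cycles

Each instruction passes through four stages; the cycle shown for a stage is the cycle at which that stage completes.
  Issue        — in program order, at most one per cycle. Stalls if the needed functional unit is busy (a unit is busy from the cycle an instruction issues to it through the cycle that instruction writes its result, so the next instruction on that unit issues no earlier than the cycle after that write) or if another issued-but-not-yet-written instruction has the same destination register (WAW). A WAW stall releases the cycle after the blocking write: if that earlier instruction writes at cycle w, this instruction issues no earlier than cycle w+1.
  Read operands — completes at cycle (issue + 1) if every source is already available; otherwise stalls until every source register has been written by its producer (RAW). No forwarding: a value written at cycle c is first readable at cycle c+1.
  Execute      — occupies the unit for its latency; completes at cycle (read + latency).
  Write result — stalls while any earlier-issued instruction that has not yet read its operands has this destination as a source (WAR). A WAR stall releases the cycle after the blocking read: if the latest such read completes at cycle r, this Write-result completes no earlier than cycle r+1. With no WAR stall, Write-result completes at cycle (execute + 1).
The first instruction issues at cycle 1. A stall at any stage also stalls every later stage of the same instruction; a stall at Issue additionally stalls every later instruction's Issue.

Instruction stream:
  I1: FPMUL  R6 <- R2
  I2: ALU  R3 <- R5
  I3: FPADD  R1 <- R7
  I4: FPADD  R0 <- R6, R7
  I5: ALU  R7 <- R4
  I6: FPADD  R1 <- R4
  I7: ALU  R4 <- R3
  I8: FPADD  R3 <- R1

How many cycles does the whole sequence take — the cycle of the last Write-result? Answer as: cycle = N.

cycle = 26

1) issue 1, read 2, done 7, write 8
2) issue 2, read 3, done 4, write 5
3) issue 3, read 4, done 7, write 8
4) issue 9, read 10, done 13, write 14  <struct: FPADD busy until I3 writes@8>
5) issue 10, read 11, done 12, write 13
6) issue 15, read 16, done 19, write 20  <struct: FPADD busy until I4 writes@14>
7) issue 16, read 17, done 18, write 19
8) issue 21, read 22, done 25, write 26  <struct: FPADD busy until I6 writes@20>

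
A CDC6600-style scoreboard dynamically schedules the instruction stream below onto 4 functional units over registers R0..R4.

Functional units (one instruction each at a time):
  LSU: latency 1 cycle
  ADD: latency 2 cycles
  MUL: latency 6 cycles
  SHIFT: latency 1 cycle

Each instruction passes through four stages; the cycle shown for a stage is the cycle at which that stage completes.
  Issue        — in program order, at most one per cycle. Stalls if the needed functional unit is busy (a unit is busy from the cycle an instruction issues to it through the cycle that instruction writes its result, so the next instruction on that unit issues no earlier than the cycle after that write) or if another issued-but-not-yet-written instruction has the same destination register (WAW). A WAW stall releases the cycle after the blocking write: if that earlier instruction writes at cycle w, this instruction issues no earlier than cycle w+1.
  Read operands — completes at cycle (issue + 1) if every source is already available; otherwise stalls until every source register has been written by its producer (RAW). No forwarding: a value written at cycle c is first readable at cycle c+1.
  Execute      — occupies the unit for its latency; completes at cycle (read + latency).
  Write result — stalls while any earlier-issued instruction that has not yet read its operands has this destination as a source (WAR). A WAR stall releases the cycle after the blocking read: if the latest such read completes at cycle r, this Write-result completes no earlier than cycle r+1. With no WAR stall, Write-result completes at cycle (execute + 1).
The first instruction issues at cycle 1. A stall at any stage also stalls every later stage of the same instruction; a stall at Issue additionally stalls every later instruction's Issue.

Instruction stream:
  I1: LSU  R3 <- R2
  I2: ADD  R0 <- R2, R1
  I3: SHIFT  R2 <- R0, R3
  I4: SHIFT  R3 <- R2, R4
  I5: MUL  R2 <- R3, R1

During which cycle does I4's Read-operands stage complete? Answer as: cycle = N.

cycle = 11

  I1 | 1 | 2 | 3 | 4
  I2 | 2 | 3 | 5 | 6
  I3 | 3 | 7 | 8 | 9   RAW R0: wait I2 write@6
  I4 | 10 | 11 | 12 | 13   struct: SHIFT busy until I3 writes@9
  I5 | 11 | 14 | 20 | 21   RAW R3: wait I4 write@13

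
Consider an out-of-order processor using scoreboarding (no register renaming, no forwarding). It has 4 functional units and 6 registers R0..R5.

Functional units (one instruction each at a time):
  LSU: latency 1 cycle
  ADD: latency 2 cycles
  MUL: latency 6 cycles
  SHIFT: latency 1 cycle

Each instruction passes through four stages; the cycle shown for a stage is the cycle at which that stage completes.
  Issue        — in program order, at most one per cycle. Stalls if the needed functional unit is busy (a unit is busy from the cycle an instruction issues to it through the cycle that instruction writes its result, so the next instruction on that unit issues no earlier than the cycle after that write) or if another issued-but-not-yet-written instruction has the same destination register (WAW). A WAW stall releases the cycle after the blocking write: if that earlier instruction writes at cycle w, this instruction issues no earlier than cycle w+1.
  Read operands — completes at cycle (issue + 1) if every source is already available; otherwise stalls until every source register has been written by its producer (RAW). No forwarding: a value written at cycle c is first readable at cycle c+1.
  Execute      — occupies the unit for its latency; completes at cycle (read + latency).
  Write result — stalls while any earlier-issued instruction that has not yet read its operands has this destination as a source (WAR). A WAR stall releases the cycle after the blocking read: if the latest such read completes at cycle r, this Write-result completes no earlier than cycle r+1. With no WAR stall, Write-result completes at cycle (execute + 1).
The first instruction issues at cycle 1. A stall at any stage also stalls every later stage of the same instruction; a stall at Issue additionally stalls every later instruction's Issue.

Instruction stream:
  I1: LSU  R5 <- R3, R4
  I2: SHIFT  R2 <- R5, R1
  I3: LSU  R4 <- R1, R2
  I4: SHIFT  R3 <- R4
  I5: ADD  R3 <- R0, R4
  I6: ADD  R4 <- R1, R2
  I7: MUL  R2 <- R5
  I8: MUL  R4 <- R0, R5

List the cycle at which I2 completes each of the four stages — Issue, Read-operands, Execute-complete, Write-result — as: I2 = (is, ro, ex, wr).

I2 = (2, 5, 6, 7)

[1] I1 dispatched to LSU
[2] I1 operands ready | I2 dispatched to SHIFT
[3] I1 complete
[4] R5←I1
[5] I2 operands ready | I3 dispatched to LSU
[6] I2 complete
[7] R2←I2
[8] I3 operands ready | I4 dispatched to SHIFT
[9] I3 complete
[10] R4←I3
[11] I4 operands ready
[12] I4 complete
[13] R3←I4
[14] I5 dispatched to ADD
[15] I5 operands ready
[17] I5 complete
[18] R3←I5
[19] I6 dispatched to ADD
[20] I6 operands ready | I7 dispatched to MUL
[21] I7 operands ready
[22] I6 complete
[23] R4←I6
[27] I7 complete
[28] R2←I7
[29] I8 dispatched to MUL
[30] I8 operands ready
[36] I8 complete
[37] R4←I8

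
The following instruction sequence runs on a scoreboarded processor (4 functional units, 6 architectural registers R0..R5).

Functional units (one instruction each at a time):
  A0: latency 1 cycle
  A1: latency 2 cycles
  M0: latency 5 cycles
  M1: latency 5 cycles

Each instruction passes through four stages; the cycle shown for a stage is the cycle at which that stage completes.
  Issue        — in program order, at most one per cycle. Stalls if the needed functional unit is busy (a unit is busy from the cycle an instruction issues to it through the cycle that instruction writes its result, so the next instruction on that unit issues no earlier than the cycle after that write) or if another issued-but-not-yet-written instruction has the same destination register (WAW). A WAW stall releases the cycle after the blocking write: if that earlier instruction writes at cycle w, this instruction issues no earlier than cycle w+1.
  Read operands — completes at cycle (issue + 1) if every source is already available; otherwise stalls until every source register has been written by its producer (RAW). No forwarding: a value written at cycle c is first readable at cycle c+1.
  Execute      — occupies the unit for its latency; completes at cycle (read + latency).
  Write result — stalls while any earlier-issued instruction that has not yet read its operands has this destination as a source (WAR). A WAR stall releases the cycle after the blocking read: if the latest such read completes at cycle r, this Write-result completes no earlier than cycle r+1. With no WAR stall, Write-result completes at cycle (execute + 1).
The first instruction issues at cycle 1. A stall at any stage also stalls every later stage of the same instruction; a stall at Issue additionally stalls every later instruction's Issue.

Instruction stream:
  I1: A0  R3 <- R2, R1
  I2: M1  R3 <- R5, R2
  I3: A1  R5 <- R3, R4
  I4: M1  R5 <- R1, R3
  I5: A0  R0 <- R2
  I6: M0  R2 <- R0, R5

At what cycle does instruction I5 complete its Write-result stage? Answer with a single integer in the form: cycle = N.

I1 -> (1, 2, 3, 4)
I2 -> (5, 6, 11, 12)  // WAW R3: wait I1 write@4
I3 -> (6, 13, 15, 16)  // RAW R3: wait I2 write@12
I4 -> (17, 18, 23, 24)  // WAW R5: wait I3 write@16
I5 -> (18, 19, 20, 21)
I6 -> (19, 25, 30, 31)  // RAW R5: wait I4 write@24

cycle = 21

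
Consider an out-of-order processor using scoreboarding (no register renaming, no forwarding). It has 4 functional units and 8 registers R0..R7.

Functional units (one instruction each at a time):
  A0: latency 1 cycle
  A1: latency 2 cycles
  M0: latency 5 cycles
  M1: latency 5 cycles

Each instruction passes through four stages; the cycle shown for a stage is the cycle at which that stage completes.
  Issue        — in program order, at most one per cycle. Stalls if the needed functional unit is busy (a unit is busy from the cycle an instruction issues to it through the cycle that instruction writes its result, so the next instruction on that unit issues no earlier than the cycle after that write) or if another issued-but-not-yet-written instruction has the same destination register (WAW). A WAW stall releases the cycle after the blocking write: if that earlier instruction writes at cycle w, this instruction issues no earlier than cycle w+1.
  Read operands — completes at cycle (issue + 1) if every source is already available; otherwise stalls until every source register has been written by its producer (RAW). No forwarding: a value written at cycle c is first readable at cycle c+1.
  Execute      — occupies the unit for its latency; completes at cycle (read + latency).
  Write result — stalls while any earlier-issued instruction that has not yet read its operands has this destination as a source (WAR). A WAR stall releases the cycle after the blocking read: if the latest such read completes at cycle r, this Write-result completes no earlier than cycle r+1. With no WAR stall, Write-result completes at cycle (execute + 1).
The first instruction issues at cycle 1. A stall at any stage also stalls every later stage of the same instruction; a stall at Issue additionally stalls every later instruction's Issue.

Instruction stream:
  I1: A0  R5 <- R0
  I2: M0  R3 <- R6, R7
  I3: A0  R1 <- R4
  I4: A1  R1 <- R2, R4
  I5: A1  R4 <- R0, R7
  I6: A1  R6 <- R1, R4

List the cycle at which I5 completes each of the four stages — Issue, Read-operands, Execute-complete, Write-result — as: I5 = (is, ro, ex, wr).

I5 = (14, 15, 17, 18)

I1 -> (1, 2, 3, 4)
I2 -> (2, 3, 8, 9)
I3 -> (5, 6, 7, 8)  // struct: A0 busy until I1 writes@4
I4 -> (9, 10, 12, 13)  // WAW R1: wait I3 write@8
I5 -> (14, 15, 17, 18)  // struct: A1 busy until I4 writes@13
I6 -> (19, 20, 22, 23)  // struct: A1 busy until I5 writes@18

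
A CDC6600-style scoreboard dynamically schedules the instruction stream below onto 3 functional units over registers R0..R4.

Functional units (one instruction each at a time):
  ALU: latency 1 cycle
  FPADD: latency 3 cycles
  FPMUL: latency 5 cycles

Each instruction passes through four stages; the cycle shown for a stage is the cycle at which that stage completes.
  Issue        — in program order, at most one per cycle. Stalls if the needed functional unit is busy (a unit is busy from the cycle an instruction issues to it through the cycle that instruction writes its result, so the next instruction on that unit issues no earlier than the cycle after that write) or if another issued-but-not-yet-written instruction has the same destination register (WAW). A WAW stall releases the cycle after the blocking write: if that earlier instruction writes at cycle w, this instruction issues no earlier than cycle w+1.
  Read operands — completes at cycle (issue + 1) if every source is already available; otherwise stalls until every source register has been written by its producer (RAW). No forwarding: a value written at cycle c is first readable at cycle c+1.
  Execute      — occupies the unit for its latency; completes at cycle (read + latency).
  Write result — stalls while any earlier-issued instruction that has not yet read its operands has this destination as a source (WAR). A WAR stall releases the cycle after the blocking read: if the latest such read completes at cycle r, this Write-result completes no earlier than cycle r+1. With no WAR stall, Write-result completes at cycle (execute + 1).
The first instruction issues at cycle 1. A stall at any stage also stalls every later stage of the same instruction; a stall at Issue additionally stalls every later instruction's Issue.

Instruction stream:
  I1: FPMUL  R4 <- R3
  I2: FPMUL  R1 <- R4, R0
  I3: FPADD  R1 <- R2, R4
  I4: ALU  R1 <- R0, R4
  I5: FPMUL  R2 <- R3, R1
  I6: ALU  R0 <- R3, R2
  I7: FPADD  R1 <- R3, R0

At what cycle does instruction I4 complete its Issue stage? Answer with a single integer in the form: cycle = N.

cycle = 23

[I1] 1/2/7/8
[I2] 9/10/15/16  (struct: FPMUL busy until I1 writes@8)
[I3] 17/18/21/22  (WAW R1: wait I2 write@16)
[I4] 23/24/25/26  (WAW R1: wait I3 write@22)
[I5] 24/27/32/33  (RAW R1: wait I4 write@26)
[I6] 27/34/35/36  (struct: ALU busy until I4 writes@26; RAW R2: wait I5 write@33)
[I7] 28/37/40/41  (RAW R0: wait I6 write@36)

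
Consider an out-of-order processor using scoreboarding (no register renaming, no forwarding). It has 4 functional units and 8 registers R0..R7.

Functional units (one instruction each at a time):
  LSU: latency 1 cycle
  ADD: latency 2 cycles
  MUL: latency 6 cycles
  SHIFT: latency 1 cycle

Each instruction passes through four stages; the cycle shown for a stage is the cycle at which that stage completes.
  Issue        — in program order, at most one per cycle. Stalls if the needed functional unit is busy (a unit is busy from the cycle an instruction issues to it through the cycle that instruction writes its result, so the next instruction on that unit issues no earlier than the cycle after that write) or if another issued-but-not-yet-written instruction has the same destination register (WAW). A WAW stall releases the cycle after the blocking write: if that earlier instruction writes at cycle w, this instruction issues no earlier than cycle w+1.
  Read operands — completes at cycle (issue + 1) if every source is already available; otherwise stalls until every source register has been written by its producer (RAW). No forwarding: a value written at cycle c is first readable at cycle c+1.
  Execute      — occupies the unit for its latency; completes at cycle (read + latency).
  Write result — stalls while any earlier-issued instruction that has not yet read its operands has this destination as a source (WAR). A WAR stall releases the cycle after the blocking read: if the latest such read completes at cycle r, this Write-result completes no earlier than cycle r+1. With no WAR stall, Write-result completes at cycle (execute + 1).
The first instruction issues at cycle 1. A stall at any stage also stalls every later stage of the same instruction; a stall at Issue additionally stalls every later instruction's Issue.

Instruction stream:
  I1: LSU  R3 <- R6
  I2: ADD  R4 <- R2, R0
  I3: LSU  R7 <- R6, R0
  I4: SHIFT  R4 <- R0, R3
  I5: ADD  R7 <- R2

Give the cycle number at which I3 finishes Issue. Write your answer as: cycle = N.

cycle = 5

cycle 1: I1→LSU
cycle 2: I1 RO; I2→ADD
cycle 3: I1 EX; I2 RO
cycle 4: I1 WR R3
cycle 5: I2 EX; I3→LSU
cycle 6: I2 WR R4; I3 RO
cycle 7: I3 EX; I4→SHIFT
cycle 8: I3 WR R7; I4 RO
cycle 9: I4 EX; I5→ADD
cycle 10: I4 WR R4; I5 RO
cycle 12: I5 EX
cycle 13: I5 WR R7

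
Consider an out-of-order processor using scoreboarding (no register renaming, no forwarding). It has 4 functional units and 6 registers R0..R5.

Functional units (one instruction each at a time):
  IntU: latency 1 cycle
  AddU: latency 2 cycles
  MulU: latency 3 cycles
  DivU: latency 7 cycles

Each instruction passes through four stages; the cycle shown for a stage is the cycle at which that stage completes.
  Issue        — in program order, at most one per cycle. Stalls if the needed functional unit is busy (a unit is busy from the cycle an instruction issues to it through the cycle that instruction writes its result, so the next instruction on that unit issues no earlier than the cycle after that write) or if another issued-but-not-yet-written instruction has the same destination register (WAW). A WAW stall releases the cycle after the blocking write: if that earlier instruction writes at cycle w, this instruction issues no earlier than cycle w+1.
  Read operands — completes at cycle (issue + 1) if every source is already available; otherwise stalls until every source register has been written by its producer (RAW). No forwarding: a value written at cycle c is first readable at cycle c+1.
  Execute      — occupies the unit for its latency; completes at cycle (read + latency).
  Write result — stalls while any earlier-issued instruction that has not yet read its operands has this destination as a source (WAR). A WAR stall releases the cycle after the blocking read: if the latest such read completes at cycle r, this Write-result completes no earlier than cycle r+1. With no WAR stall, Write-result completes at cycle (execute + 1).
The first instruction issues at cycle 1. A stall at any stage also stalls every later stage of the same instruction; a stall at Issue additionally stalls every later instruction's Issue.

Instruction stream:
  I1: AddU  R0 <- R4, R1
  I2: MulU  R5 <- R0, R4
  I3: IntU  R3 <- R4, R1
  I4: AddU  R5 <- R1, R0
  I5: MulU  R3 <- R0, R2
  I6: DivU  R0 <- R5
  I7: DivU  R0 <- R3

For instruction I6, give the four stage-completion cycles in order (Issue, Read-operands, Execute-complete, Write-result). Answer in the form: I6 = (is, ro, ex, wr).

I6 = (13, 16, 23, 24)

I1: IS=1 RO=2 EX=4 WR=5
I2: IS=2 RO=6 EX=9 WR=10  [RAW R0: wait I1 write@5]
I3: IS=3 RO=4 EX=5 WR=6
I4: IS=11 RO=12 EX=14 WR=15  [WAW R5: wait I2 write@10]
I5: IS=12 RO=13 EX=16 WR=17
I6: IS=13 RO=16 EX=23 WR=24  [RAW R5: wait I4 write@15]
I7: IS=25 RO=26 EX=33 WR=34  [struct: DivU busy until I6 writes@24]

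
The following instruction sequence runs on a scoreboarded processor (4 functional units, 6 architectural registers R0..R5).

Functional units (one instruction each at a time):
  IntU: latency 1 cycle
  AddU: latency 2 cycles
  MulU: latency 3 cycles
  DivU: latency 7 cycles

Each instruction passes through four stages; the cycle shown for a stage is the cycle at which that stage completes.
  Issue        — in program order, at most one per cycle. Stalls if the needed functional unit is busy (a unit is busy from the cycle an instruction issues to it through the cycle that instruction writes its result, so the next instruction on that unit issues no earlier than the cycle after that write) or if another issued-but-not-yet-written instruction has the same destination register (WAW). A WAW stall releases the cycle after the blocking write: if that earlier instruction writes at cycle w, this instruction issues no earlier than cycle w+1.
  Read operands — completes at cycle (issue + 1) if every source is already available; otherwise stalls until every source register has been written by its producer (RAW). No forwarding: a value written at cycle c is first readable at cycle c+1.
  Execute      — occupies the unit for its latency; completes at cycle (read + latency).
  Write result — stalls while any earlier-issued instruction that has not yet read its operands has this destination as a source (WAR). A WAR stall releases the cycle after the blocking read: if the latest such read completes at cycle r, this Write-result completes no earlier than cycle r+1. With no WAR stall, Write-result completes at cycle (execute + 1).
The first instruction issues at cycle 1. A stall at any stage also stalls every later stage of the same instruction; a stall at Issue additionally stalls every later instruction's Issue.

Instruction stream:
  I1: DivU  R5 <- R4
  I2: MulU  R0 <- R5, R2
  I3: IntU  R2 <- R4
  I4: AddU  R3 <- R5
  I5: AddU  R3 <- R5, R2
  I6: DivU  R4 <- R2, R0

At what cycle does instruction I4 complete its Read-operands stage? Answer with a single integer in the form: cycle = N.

[I1] 1/2/9/10
[I2] 2/11/14/15  (RAW R5: wait I1 write@10)
[I3] 3/4/5/12  (WAR R2: wait I2 read@11)
[I4] 4/11/13/14  (RAW R5: wait I1 write@10)
[I5] 15/16/18/19  (struct: AddU busy until I4 writes@14)
[I6] 16/17/24/25

cycle = 11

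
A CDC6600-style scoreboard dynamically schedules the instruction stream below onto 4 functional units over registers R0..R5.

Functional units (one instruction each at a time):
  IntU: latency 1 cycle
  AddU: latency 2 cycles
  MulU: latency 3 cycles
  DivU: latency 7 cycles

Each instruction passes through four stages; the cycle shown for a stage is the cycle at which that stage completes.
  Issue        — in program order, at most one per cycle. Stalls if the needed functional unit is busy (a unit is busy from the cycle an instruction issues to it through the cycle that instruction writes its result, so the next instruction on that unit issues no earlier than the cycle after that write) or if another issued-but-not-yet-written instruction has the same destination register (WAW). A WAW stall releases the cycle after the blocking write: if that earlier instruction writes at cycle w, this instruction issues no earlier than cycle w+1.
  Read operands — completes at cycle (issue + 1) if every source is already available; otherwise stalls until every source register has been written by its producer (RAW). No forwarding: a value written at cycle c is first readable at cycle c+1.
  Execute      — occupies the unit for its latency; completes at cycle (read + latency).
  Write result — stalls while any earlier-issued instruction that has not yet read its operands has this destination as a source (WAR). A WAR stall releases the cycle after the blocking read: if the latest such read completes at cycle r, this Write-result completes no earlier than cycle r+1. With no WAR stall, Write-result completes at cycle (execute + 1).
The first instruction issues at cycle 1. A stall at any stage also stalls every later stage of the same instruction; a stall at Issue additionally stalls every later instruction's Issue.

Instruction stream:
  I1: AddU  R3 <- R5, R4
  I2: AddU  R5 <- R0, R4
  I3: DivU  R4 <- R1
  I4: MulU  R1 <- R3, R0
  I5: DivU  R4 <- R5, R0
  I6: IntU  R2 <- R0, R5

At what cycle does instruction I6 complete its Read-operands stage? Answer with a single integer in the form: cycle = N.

cycle 1: issue I1 (AddU)
cycle 2: I1 read-ops
cycle 4: I1 finished on AddU
cycle 5: I1→R3
cycle 6: issue I2 (AddU)
cycle 7: I2 read-ops | issue I3 (DivU)
cycle 8: I3 read-ops | issue I4 (MulU)
cycle 9: I2 finished on AddU | I4 read-ops
cycle 10: I2→R5
cycle 12: I4 finished on MulU
cycle 13: I4→R1
cycle 15: I3 finished on DivU
cycle 16: I3→R4
cycle 17: issue I5 (DivU)
cycle 18: I5 read-ops | issue I6 (IntU)
cycle 19: I6 read-ops
cycle 20: I6 finished on IntU
cycle 21: I6→R2
cycle 25: I5 finished on DivU
cycle 26: I5→R4

cycle = 19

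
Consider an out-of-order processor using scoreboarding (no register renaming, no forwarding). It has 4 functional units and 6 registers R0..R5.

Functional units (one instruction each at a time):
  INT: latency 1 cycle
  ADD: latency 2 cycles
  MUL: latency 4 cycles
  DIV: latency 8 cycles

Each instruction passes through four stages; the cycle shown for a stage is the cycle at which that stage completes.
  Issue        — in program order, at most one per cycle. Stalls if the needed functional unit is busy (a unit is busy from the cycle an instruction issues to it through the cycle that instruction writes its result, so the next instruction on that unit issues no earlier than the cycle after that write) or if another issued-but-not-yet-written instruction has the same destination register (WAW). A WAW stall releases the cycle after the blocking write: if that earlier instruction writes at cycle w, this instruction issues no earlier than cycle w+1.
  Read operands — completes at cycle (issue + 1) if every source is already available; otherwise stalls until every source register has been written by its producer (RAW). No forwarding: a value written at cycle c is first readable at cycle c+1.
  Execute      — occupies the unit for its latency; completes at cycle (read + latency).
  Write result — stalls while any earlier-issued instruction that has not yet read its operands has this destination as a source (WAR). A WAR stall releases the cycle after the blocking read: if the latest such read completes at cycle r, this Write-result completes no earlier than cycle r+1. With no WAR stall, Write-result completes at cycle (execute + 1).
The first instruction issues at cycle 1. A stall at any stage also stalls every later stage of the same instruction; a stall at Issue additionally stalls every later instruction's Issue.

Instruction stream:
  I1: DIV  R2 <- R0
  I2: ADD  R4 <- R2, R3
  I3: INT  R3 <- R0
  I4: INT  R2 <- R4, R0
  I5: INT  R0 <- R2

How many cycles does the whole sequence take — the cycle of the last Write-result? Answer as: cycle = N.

c1: I1 issues→DIV
c2: I1 reads, I2 issues→ADD
c3: I3 issues→INT
c4: I3 reads
c5: I3 exec-done
c10: I1 exec-done
c11: I1 writes R2
c12: I2 reads
c13: I3 writes R3
c14: I2 exec-done, I4 issues→INT
c15: I2 writes R4
c16: I4 reads
c17: I4 exec-done
c18: I4 writes R2
c19: I5 issues→INT
c20: I5 reads
c21: I5 exec-done
c22: I5 writes R0

cycle = 22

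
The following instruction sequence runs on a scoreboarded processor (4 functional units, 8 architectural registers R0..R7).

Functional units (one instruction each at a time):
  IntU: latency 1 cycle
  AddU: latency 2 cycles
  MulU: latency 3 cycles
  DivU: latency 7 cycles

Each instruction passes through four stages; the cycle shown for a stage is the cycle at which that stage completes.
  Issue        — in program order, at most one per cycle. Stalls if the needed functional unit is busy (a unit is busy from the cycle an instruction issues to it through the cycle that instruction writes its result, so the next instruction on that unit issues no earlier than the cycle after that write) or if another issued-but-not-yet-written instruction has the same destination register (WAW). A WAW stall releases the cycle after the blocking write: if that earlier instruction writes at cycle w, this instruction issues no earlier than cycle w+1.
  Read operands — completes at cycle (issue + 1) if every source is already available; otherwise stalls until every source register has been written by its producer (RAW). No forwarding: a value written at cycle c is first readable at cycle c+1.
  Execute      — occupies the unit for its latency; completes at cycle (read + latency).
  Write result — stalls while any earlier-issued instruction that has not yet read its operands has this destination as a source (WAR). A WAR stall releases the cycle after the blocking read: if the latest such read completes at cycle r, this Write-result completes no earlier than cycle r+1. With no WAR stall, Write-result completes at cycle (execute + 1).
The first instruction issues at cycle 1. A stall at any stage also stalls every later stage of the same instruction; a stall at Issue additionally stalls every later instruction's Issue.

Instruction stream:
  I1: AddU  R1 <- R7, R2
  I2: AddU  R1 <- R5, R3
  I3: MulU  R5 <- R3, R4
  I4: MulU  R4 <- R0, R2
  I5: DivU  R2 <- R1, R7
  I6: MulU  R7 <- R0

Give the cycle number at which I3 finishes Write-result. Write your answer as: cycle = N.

cycle = 12

cycle 1: I1→AddU
cycle 2: I1 RO
cycle 4: I1 EX
cycle 5: I1 WR R1
cycle 6: I2→AddU
cycle 7: I2 RO; I3→MulU
cycle 8: I3 RO
cycle 9: I2 EX
cycle 10: I2 WR R1
cycle 11: I3 EX
cycle 12: I3 WR R5
cycle 13: I4→MulU
cycle 14: I4 RO; I5→DivU
cycle 15: I5 RO
cycle 17: I4 EX
cycle 18: I4 WR R4
cycle 19: I6→MulU
cycle 20: I6 RO
cycle 22: I5 EX
cycle 23: I5 WR R2; I6 EX
cycle 24: I6 WR R7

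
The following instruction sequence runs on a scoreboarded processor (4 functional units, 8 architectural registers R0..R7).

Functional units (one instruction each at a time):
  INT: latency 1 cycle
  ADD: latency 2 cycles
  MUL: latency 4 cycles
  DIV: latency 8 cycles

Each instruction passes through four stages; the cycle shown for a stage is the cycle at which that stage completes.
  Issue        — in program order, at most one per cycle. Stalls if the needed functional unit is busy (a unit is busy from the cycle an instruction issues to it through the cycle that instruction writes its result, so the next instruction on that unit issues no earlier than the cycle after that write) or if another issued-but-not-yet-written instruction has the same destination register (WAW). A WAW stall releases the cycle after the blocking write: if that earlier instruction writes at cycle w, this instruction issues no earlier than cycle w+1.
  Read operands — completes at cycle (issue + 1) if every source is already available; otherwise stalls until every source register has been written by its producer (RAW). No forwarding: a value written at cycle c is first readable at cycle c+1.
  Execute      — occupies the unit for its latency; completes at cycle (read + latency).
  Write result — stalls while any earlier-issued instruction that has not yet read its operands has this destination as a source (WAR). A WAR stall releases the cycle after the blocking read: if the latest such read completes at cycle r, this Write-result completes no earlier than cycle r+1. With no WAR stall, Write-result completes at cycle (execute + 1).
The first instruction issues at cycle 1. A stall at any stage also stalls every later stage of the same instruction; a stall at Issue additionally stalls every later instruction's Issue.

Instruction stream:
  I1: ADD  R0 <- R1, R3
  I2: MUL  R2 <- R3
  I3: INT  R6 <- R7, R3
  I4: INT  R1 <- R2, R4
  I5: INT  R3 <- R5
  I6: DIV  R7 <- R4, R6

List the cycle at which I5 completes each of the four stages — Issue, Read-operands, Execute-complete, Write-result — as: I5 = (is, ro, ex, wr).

I5 = (12, 13, 14, 15)

  I1 | 1 | 2 | 4 | 5
  I2 | 2 | 3 | 7 | 8
  I3 | 3 | 4 | 5 | 6
  I4 | 7 | 9 | 10 | 11   struct: INT busy until I3 writes@6 · RAW R2: wait I2 write@8
  I5 | 12 | 13 | 14 | 15   struct: INT busy until I4 writes@11
  I6 | 13 | 14 | 22 | 23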